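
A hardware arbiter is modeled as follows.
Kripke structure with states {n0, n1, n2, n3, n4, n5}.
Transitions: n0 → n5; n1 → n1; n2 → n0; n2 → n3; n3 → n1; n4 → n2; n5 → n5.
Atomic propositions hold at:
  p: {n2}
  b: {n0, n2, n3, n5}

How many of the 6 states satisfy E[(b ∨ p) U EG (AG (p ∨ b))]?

Sat(b ∨ p) = {n0, n2, n3, n5}
Sat(p ∨ b) = {n0, n2, n3, n5}
AG (p ∨ b): greatest fixpoint, start Z0 = {n0, n2, n3, n5}, keep only states in Sat with every successor in Z. Z1 = {n0, n2, n5}; Z2 = {n0, n5}; fixed.
Sat(AG (p ∨ b)) = {n0, n5}
EG (AG (p ∨ b)): greatest fixpoint, start Z0 = {n0, n5}, keep only states in Sat with some successor in Z. Already a fixed point.
Sat(EG (AG (p ∨ b))) = {n0, n5}
E[(b ∨ p) U EG (AG (p ∨ b))]: least fixpoint, start Z0 = Sat(EG (AG (p ∨ b))) = {n0, n5}, add states in Sat(b ∨ p) with some successor in Z. Z1 = {n0, n2, n5}; fixed.
Sat(E[(b ∨ p) U EG (AG (p ∨ b))]) = {n0, n2, n5}
|Sat(E[(b ∨ p) U EG (AG (p ∨ b))])| = |{n0, n2, n5}| = 3.

3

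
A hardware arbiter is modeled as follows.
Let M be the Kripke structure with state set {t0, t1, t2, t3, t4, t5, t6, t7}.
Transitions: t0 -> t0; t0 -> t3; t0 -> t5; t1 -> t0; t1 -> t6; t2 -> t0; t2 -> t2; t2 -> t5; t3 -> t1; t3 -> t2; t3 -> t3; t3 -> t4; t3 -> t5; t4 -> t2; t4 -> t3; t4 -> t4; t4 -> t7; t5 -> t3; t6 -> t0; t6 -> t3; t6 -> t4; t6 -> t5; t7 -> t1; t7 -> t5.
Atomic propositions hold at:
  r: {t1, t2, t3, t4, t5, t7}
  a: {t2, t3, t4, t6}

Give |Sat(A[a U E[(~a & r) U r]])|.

Sat(~a) = {t0, t1, t5, t7}
Sat(~a & r) = {t1, t5, t7}
E[(~a & r) U r]: least fixpoint, start Z0 = Sat(r) = {t1, t2, t3, t4, t5, t7}, add states in Sat(~a & r) with some successor in Z. Already a fixed point.
Sat(E[(~a & r) U r]) = {t1, t2, t3, t4, t5, t7}
A[a U E[(~a & r) U r]]: least fixpoint, start Z0 = Sat(E[(~a & r) U r]) = {t1, t2, t3, t4, t5, t7}, add states in Sat(a) with every successor in Z. Already a fixed point.
Sat(A[a U E[(~a & r) U r]]) = {t1, t2, t3, t4, t5, t7}
|Sat(A[a U E[(~a & r) U r]])| = |{t1, t2, t3, t4, t5, t7}| = 6.

6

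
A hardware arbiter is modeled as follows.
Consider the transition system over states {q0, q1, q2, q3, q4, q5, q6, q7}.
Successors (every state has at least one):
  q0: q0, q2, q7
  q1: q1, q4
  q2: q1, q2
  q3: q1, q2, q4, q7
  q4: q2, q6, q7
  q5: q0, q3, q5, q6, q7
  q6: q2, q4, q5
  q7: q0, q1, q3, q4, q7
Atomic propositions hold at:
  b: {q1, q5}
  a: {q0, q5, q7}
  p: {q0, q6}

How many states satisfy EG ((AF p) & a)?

1

AF p: least fixpoint, start Z0 = {q0, q6}, add states with every successor in Z. Already a fixed point.
Sat(AF p) = {q0, q6}
Sat((AF p) & a) = {q0}
EG ((AF p) & a): greatest fixpoint, start Z0 = {q0}, keep only states in Sat with some successor in Z. Already a fixed point.
Sat(EG ((AF p) & a)) = {q0}
|Sat(EG ((AF p) & a))| = |{q0}| = 1.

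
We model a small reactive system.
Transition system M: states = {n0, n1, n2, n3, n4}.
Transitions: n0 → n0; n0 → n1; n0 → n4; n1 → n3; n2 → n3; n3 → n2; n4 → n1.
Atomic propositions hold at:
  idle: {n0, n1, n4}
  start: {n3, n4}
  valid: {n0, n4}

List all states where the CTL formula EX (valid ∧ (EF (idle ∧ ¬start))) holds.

{n0}

Sat(¬start) = {n0, n1, n2}
Sat(idle ∧ ¬start) = {n0, n1}
EF (idle ∧ ¬start): least fixpoint, start Z0 = {n0, n1}, add states with some successor in Z. Z1 = {n0, n1, n4}; fixed.
Sat(EF (idle ∧ ¬start)) = {n0, n1, n4}
Sat(valid ∧ (EF (idle ∧ ¬start))) = {n0, n4}
Sat(EX (valid ∧ (EF (idle ∧ ¬start)))) = {s : some successor in {n0, n4}} = {n0}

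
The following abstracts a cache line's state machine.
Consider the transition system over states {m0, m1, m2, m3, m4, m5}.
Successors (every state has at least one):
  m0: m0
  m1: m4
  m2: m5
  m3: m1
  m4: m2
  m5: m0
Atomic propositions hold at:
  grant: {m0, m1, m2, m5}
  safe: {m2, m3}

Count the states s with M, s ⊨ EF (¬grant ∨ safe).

Sat(¬grant) = {m3, m4}
Sat(¬grant ∨ safe) = {m2, m3, m4}
EF (¬grant ∨ safe): least fixpoint, start Z0 = {m2, m3, m4}, add states with some successor in Z. Z1 = {m1, m2, m3, m4}; fixed.
Sat(EF (¬grant ∨ safe)) = {m1, m2, m3, m4}
|Sat(EF (¬grant ∨ safe))| = |{m1, m2, m3, m4}| = 4.

4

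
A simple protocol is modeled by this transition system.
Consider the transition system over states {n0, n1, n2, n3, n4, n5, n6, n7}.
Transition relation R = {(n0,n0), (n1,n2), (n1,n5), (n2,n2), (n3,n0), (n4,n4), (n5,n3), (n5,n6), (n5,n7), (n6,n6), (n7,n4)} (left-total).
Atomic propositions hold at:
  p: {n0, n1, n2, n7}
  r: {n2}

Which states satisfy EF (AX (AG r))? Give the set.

AG r: greatest fixpoint, start Z0 = {n2}, keep only states in Sat with every successor in Z. Already a fixed point.
Sat(AG r) = {n2}
Sat(AX (AG r)) = {s : every successor in {n2}} = {n2}
EF (AX (AG r)): least fixpoint, start Z0 = {n2}, add states with some successor in Z. Z1 = {n1, n2}; fixed.
Sat(EF (AX (AG r))) = {n1, n2}

{n1, n2}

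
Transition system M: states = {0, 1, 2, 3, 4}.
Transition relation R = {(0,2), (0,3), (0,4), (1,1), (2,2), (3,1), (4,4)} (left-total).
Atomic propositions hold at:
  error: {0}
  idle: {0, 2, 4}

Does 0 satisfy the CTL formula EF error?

Yes

EF error: least fixpoint, start Z0 = {0}, add states with some successor in Z. Already a fixed point.
Sat(EF error) = {0}
0 ∈ Sat(EF error) = {0}, so the formula holds at 0.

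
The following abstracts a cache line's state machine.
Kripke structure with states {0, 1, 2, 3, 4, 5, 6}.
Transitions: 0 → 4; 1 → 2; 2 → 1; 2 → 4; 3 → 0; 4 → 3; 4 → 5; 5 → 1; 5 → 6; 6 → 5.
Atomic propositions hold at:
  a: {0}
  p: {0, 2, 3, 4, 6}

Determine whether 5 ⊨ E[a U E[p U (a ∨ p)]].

Sat(a ∨ p) = {0, 2, 3, 4, 6}
E[p U (a ∨ p)]: least fixpoint, start Z0 = Sat((a ∨ p)) = {0, 2, 3, 4, 6}, add states in Sat(p) with some successor in Z. Already a fixed point.
Sat(E[p U (a ∨ p)]) = {0, 2, 3, 4, 6}
E[a U E[p U (a ∨ p)]]: least fixpoint, start Z0 = Sat(E[p U (a ∨ p)]) = {0, 2, 3, 4, 6}, add states in Sat(a) with some successor in Z. Already a fixed point.
Sat(E[a U E[p U (a ∨ p)]]) = {0, 2, 3, 4, 6}
5 ∉ Sat(E[a U E[p U (a ∨ p)]]) = {0, 2, 3, 4, 6}, so the formula does not hold at 5.

No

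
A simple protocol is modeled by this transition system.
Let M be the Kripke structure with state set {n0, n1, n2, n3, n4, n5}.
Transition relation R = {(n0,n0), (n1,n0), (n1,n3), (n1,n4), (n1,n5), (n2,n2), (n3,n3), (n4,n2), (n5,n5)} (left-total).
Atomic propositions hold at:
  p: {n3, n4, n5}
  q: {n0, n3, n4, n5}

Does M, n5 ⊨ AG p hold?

AG p: greatest fixpoint, start Z0 = {n3, n4, n5}, keep only states in Sat with every successor in Z. Z1 = {n3, n5}; fixed.
Sat(AG p) = {n3, n5}
n5 ∈ Sat(AG p) = {n3, n5}, so the formula holds at n5.

Yes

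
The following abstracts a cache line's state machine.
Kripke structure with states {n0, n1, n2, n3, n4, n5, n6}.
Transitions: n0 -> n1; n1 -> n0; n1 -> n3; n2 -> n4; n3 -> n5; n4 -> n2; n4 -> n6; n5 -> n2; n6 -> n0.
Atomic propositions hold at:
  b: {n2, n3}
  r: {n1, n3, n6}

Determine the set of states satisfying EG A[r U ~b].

Sat(~b) = {n0, n1, n4, n5, n6}
A[r U ~b]: least fixpoint, start Z0 = Sat(~b) = {n0, n1, n4, n5, n6}, add states in Sat(r) with every successor in Z. Z1 = {n0, n1, n3, n4, n5, n6}; fixed.
Sat(A[r U ~b]) = {n0, n1, n3, n4, n5, n6}
EG A[r U ~b]: greatest fixpoint, start Z0 = {n0, n1, n3, n4, n5, n6}, keep only states in Sat with some successor in Z. Z1 = {n0, n1, n3, n4, n6}; Z2 = {n0, n1, n4, n6}; fixed.
Sat(EG A[r U ~b]) = {n0, n1, n4, n6}

{n0, n1, n4, n6}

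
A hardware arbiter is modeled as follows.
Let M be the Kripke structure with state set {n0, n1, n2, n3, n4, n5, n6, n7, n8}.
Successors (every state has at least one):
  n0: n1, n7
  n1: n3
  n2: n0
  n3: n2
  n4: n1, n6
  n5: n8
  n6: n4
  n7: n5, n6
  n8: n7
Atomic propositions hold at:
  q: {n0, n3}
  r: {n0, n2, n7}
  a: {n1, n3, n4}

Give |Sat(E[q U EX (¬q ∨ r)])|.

8

Sat(¬q) = {n1, n2, n4, n5, n6, n7, n8}
Sat(¬q ∨ r) = {n0, n1, n2, n4, n5, n6, n7, n8}
Sat(EX (¬q ∨ r)) = {s : some successor in {n0, n1, n2, n4, n5, n6, n7, n8}} = {n0, n2, n3, n4, n5, n6, n7, n8}
E[q U EX (¬q ∨ r)]: least fixpoint, start Z0 = Sat(EX (¬q ∨ r)) = {n0, n2, n3, n4, n5, n6, n7, n8}, add states in Sat(q) with some successor in Z. Already a fixed point.
Sat(E[q U EX (¬q ∨ r)]) = {n0, n2, n3, n4, n5, n6, n7, n8}
|Sat(E[q U EX (¬q ∨ r)])| = |{n0, n2, n3, n4, n5, n6, n7, n8}| = 8.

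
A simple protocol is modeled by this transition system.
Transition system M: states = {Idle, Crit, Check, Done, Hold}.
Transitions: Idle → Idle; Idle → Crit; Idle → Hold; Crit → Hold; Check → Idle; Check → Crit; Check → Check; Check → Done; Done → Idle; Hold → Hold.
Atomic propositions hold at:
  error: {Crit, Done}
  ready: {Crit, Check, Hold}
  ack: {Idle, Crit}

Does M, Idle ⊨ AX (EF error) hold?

EF error: least fixpoint, start Z0 = {Crit, Done}, add states with some successor in Z. Z1 = {Idle, Crit, Check, Done}; fixed.
Sat(EF error) = {Idle, Crit, Check, Done}
Sat(AX (EF error)) = {s : every successor in {Idle, Crit, Check, Done}} = {Check, Done}
Idle ∉ Sat(AX (EF error)) = {Check, Done}, so the formula does not hold at Idle.

No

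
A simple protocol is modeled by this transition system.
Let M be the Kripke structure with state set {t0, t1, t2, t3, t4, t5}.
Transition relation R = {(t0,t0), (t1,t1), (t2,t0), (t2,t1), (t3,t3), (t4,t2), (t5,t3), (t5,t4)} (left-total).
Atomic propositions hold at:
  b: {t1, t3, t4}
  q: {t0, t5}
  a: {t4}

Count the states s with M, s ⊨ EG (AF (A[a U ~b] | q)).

4

Sat(~b) = {t0, t2, t5}
A[a U ~b]: least fixpoint, start Z0 = Sat(~b) = {t0, t2, t5}, add states in Sat(a) with every successor in Z. Z1 = {t0, t2, t4, t5}; fixed.
Sat(A[a U ~b]) = {t0, t2, t4, t5}
Sat(A[a U ~b] | q) = {t0, t2, t4, t5}
AF (A[a U ~b] | q): least fixpoint, start Z0 = {t0, t2, t4, t5}, add states with every successor in Z. Already a fixed point.
Sat(AF (A[a U ~b] | q)) = {t0, t2, t4, t5}
EG (AF (A[a U ~b] | q)): greatest fixpoint, start Z0 = {t0, t2, t4, t5}, keep only states in Sat with some successor in Z. Already a fixed point.
Sat(EG (AF (A[a U ~b] | q))) = {t0, t2, t4, t5}
|Sat(EG (AF (A[a U ~b] | q)))| = |{t0, t2, t4, t5}| = 4.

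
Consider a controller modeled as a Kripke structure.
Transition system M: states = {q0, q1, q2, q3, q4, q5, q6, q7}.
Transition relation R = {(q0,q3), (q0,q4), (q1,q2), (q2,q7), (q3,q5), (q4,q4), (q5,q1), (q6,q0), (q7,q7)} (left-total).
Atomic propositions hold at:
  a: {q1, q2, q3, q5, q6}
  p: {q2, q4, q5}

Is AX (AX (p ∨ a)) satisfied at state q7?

Sat(p ∨ a) = {q1, q2, q3, q4, q5, q6}
Sat(AX (p ∨ a)) = {s : every successor in {q1, q2, q3, q4, q5, q6}} = {q0, q1, q3, q4, q5}
Sat(AX (AX (p ∨ a))) = {s : every successor in {q0, q1, q3, q4, q5}} = {q0, q3, q4, q5, q6}
q7 ∉ Sat(AX (AX (p ∨ a))) = {q0, q3, q4, q5, q6}, so the formula does not hold at q7.

No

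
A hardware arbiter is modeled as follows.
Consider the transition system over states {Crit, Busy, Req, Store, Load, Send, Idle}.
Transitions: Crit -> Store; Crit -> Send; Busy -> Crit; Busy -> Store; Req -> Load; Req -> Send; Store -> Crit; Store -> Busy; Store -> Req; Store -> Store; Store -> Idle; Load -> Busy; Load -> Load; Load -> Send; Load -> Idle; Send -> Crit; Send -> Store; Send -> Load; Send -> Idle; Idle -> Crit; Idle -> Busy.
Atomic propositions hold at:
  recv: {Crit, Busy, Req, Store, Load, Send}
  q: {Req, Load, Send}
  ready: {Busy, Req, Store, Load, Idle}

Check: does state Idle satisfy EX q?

Sat(EX q) = {s : some successor in {Req, Load, Send}} = {Crit, Req, Store, Load, Send}
Idle ∉ Sat(EX q) = {Crit, Req, Store, Load, Send}, so the formula does not hold at Idle.

No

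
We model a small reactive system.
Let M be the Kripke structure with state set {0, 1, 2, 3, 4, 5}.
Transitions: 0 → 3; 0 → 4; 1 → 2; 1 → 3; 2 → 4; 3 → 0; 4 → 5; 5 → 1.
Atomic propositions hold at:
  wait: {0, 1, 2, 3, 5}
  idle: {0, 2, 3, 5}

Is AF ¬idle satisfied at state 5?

Yes

Sat(¬idle) = {1, 4}
AF ¬idle: least fixpoint, start Z0 = {1, 4}, add states with every successor in Z. Z1 = {1, 2, 4, 5}; fixed.
Sat(AF ¬idle) = {1, 2, 4, 5}
5 ∈ Sat(AF ¬idle) = {1, 2, 4, 5}, so the formula holds at 5.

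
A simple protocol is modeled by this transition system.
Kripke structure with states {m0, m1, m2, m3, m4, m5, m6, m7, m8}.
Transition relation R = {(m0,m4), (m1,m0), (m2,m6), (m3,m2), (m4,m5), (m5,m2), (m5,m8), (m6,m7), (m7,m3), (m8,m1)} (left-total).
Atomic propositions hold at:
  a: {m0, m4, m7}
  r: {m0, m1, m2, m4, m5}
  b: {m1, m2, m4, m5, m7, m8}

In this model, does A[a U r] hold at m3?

No

A[a U r]: least fixpoint, start Z0 = Sat(r) = {m0, m1, m2, m4, m5}, add states in Sat(a) with every successor in Z. Already a fixed point.
Sat(A[a U r]) = {m0, m1, m2, m4, m5}
m3 ∉ Sat(A[a U r]) = {m0, m1, m2, m4, m5}, so the formula does not hold at m3.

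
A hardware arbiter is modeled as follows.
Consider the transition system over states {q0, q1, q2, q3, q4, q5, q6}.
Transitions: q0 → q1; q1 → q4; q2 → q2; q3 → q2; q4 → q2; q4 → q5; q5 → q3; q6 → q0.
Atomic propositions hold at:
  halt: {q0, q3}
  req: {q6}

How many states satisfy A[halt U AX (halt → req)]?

5

Sat(halt → req) = {q1, q2, q4, q5, q6}
Sat(AX (halt → req)) = {s : every successor in {q1, q2, q4, q5, q6}} = {q0, q1, q2, q3, q4}
A[halt U AX (halt → req)]: least fixpoint, start Z0 = Sat(AX (halt → req)) = {q0, q1, q2, q3, q4}, add states in Sat(halt) with every successor in Z. Already a fixed point.
Sat(A[halt U AX (halt → req)]) = {q0, q1, q2, q3, q4}
|Sat(A[halt U AX (halt → req)])| = |{q0, q1, q2, q3, q4}| = 5.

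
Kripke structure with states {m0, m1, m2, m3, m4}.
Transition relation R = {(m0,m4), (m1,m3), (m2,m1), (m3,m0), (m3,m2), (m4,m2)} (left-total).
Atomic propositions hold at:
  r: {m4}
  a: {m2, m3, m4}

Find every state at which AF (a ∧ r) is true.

{m0, m4}

Sat(a ∧ r) = {m4}
AF (a ∧ r): least fixpoint, start Z0 = {m4}, add states with every successor in Z. Z1 = {m0, m4}; fixed.
Sat(AF (a ∧ r)) = {m0, m4}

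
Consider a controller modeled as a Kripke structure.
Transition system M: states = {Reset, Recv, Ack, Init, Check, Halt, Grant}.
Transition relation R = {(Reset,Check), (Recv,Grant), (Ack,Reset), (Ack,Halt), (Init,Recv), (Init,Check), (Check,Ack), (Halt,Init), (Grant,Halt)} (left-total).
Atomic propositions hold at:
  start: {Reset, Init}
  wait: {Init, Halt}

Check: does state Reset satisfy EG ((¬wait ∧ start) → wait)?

Sat(¬wait) = {Reset, Recv, Ack, Check, Grant}
Sat(¬wait ∧ start) = {Reset}
Sat((¬wait ∧ start) → wait) = {Recv, Ack, Init, Check, Halt, Grant}
EG ((¬wait ∧ start) → wait): greatest fixpoint, start Z0 = {Recv, Ack, Init, Check, Halt, Grant}, keep only states in Sat with some successor in Z. Already a fixed point.
Sat(EG ((¬wait ∧ start) → wait)) = {Recv, Ack, Init, Check, Halt, Grant}
Reset ∉ Sat(EG ((¬wait ∧ start) → wait)) = {Recv, Ack, Init, Check, Halt, Grant}, so the formula does not hold at Reset.

No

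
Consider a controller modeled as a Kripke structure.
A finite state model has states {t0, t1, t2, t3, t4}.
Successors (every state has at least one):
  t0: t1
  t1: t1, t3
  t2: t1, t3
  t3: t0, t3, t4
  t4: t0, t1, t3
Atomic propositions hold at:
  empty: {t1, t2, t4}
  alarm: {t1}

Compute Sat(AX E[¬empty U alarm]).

Sat(¬empty) = {t0, t3}
E[¬empty U alarm]: least fixpoint, start Z0 = Sat(alarm) = {t1}, add states in Sat(¬empty) with some successor in Z. Z1 = {t0, t1}; Z2 = {t0, t1, t3}; fixed.
Sat(E[¬empty U alarm]) = {t0, t1, t3}
Sat(AX E[¬empty U alarm]) = {s : every successor in {t0, t1, t3}} = {t0, t1, t2, t4}

{t0, t1, t2, t4}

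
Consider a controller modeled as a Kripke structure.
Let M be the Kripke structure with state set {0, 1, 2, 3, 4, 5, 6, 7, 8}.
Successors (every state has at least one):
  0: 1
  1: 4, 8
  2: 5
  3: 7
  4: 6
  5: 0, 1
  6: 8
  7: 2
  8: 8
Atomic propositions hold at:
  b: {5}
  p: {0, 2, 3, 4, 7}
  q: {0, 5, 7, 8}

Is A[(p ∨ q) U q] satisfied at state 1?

Sat(p ∨ q) = {0, 2, 3, 4, 5, 7, 8}
A[(p ∨ q) U q]: least fixpoint, start Z0 = Sat(q) = {0, 5, 7, 8}, add states in Sat(p ∨ q) with every successor in Z. Z1 = {0, 2, 3, 5, 7, 8}; fixed.
Sat(A[(p ∨ q) U q]) = {0, 2, 3, 5, 7, 8}
1 ∉ Sat(A[(p ∨ q) U q]) = {0, 2, 3, 5, 7, 8}, so the formula does not hold at 1.

No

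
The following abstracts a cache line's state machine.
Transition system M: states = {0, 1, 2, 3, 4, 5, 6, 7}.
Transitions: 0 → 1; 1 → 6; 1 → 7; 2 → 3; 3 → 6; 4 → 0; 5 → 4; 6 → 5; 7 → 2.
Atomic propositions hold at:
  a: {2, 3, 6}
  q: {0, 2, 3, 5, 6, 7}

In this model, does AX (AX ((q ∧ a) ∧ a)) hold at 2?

Yes

Sat(q ∧ a) = {2, 3, 6}
Sat((q ∧ a) ∧ a) = {2, 3, 6}
Sat(AX ((q ∧ a) ∧ a)) = {s : every successor in {2, 3, 6}} = {2, 3, 7}
Sat(AX (AX ((q ∧ a) ∧ a))) = {s : every successor in {2, 3, 7}} = {2, 7}
2 ∈ Sat(AX (AX ((q ∧ a) ∧ a))) = {2, 7}, so the formula holds at 2.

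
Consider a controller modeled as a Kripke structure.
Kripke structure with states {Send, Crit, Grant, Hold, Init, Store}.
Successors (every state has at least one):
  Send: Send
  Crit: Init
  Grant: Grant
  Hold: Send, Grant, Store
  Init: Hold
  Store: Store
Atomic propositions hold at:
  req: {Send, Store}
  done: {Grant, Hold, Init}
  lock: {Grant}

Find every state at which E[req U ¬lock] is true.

Sat(¬lock) = {Send, Crit, Hold, Init, Store}
E[req U ¬lock]: least fixpoint, start Z0 = Sat(¬lock) = {Send, Crit, Hold, Init, Store}, add states in Sat(req) with some successor in Z. Already a fixed point.
Sat(E[req U ¬lock]) = {Send, Crit, Hold, Init, Store}

{Send, Crit, Hold, Init, Store}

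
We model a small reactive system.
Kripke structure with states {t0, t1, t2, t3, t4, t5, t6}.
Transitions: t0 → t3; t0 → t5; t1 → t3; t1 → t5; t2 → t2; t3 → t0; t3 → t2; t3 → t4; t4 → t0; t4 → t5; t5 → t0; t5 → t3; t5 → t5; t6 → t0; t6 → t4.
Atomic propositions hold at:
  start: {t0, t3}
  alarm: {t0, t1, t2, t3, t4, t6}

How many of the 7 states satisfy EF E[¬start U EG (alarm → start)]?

Sat(¬start) = {t1, t2, t4, t5, t6}
Sat(alarm → start) = {t0, t3, t5}
EG (alarm → start): greatest fixpoint, start Z0 = {t0, t3, t5}, keep only states in Sat with some successor in Z. Already a fixed point.
Sat(EG (alarm → start)) = {t0, t3, t5}
E[¬start U EG (alarm → start)]: least fixpoint, start Z0 = Sat(EG (alarm → start)) = {t0, t3, t5}, add states in Sat(¬start) with some successor in Z. Z1 = {t0, t1, t3, t4, t5, t6}; fixed.
Sat(E[¬start U EG (alarm → start)]) = {t0, t1, t3, t4, t5, t6}
EF E[¬start U EG (alarm → start)]: least fixpoint, start Z0 = {t0, t1, t3, t4, t5, t6}, add states with some successor in Z. Already a fixed point.
Sat(EF E[¬start U EG (alarm → start)]) = {t0, t1, t3, t4, t5, t6}
|Sat(EF E[¬start U EG (alarm → start)])| = |{t0, t1, t3, t4, t5, t6}| = 6.

6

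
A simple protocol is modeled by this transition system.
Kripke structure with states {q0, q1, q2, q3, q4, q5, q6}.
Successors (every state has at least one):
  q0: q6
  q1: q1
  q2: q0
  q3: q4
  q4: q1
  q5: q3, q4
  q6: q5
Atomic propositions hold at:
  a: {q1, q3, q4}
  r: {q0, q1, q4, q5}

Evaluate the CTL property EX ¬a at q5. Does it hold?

No

Sat(¬a) = {q0, q2, q5, q6}
Sat(EX ¬a) = {s : some successor in {q0, q2, q5, q6}} = {q0, q2, q6}
q5 ∉ Sat(EX ¬a) = {q0, q2, q6}, so the formula does not hold at q5.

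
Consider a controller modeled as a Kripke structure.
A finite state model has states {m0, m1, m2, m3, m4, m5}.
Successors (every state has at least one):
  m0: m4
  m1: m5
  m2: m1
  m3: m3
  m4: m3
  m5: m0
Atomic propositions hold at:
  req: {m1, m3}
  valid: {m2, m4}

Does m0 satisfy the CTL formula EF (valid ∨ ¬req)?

Sat(¬req) = {m0, m2, m4, m5}
Sat(valid ∨ ¬req) = {m0, m2, m4, m5}
EF (valid ∨ ¬req): least fixpoint, start Z0 = {m0, m2, m4, m5}, add states with some successor in Z. Z1 = {m0, m1, m2, m4, m5}; fixed.
Sat(EF (valid ∨ ¬req)) = {m0, m1, m2, m4, m5}
m0 ∈ Sat(EF (valid ∨ ¬req)) = {m0, m1, m2, m4, m5}, so the formula holds at m0.

Yes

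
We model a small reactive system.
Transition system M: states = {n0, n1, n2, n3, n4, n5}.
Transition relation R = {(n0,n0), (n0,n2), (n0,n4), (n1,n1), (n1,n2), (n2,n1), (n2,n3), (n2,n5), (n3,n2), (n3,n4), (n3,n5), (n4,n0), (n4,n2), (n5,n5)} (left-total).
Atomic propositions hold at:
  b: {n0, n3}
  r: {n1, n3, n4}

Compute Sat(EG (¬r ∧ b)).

{n0}

Sat(¬r) = {n0, n2, n5}
Sat(¬r ∧ b) = {n0}
EG (¬r ∧ b): greatest fixpoint, start Z0 = {n0}, keep only states in Sat with some successor in Z. Already a fixed point.
Sat(EG (¬r ∧ b)) = {n0}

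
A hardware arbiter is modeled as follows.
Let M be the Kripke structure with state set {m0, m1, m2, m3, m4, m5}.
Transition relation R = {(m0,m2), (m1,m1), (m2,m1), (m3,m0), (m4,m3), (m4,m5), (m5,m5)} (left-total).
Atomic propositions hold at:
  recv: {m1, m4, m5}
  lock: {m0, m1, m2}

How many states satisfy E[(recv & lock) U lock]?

3

Sat(recv & lock) = {m1}
E[(recv & lock) U lock]: least fixpoint, start Z0 = Sat(lock) = {m0, m1, m2}, add states in Sat(recv & lock) with some successor in Z. Already a fixed point.
Sat(E[(recv & lock) U lock]) = {m0, m1, m2}
|Sat(E[(recv & lock) U lock])| = |{m0, m1, m2}| = 3.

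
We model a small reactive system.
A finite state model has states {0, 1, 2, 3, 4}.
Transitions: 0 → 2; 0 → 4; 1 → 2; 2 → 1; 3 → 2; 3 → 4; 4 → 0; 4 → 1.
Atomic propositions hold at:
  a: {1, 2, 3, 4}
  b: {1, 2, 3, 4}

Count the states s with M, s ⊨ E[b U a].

4

E[b U a]: least fixpoint, start Z0 = Sat(a) = {1, 2, 3, 4}, add states in Sat(b) with some successor in Z. Already a fixed point.
Sat(E[b U a]) = {1, 2, 3, 4}
|Sat(E[b U a])| = |{1, 2, 3, 4}| = 4.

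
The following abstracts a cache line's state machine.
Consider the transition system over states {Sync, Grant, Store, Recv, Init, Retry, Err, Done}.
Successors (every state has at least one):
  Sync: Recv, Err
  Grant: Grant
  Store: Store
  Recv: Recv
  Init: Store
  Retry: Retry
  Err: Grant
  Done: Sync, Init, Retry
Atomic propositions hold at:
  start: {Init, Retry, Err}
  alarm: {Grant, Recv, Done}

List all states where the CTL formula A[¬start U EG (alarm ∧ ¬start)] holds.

Sat(¬start) = {Sync, Grant, Store, Recv, Done}
Sat(alarm ∧ ¬start) = {Grant, Recv, Done}
EG (alarm ∧ ¬start): greatest fixpoint, start Z0 = {Grant, Recv, Done}, keep only states in Sat with some successor in Z. Z1 = {Grant, Recv}; fixed.
Sat(EG (alarm ∧ ¬start)) = {Grant, Recv}
A[¬start U EG (alarm ∧ ¬start)]: least fixpoint, start Z0 = Sat(EG (alarm ∧ ¬start)) = {Grant, Recv}, add states in Sat(¬start) with every successor in Z. Already a fixed point.
Sat(A[¬start U EG (alarm ∧ ¬start)]) = {Grant, Recv}

{Grant, Recv}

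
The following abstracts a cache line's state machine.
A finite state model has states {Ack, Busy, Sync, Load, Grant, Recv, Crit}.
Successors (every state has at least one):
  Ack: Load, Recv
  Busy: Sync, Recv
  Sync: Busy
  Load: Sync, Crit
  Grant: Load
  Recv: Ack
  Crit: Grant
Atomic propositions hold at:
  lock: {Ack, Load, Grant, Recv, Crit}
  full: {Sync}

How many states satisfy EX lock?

6

Sat(EX lock) = {s : some successor in {Ack, Load, Grant, Recv, Crit}} = {Ack, Busy, Load, Grant, Recv, Crit}
|Sat(EX lock)| = |{Ack, Busy, Load, Grant, Recv, Crit}| = 6.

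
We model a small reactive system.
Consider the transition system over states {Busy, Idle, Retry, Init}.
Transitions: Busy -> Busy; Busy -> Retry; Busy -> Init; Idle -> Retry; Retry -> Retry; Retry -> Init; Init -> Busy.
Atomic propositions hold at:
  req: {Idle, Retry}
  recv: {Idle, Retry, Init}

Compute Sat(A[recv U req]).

A[recv U req]: least fixpoint, start Z0 = Sat(req) = {Idle, Retry}, add states in Sat(recv) with every successor in Z. Already a fixed point.
Sat(A[recv U req]) = {Idle, Retry}

{Idle, Retry}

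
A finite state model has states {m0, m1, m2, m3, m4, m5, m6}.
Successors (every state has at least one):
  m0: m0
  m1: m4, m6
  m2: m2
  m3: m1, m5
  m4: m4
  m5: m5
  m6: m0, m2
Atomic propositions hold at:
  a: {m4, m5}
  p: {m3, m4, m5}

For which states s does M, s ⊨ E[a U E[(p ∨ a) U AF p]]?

{m3, m4, m5}

Sat(p ∨ a) = {m3, m4, m5}
AF p: least fixpoint, start Z0 = {m3, m4, m5}, add states with every successor in Z. Already a fixed point.
Sat(AF p) = {m3, m4, m5}
E[(p ∨ a) U AF p]: least fixpoint, start Z0 = Sat(AF p) = {m3, m4, m5}, add states in Sat(p ∨ a) with some successor in Z. Already a fixed point.
Sat(E[(p ∨ a) U AF p]) = {m3, m4, m5}
E[a U E[(p ∨ a) U AF p]]: least fixpoint, start Z0 = Sat(E[(p ∨ a) U AF p]) = {m3, m4, m5}, add states in Sat(a) with some successor in Z. Already a fixed point.
Sat(E[a U E[(p ∨ a) U AF p]]) = {m3, m4, m5}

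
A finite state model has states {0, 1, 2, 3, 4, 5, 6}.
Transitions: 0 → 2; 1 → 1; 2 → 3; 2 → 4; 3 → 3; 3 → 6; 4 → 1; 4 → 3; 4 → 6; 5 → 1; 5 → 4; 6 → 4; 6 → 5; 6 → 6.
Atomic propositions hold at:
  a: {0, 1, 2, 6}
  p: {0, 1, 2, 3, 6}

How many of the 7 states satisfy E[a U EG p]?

5

EG p: greatest fixpoint, start Z0 = {0, 1, 2, 3, 6}, keep only states in Sat with some successor in Z. Already a fixed point.
Sat(EG p) = {0, 1, 2, 3, 6}
E[a U EG p]: least fixpoint, start Z0 = Sat(EG p) = {0, 1, 2, 3, 6}, add states in Sat(a) with some successor in Z. Already a fixed point.
Sat(E[a U EG p]) = {0, 1, 2, 3, 6}
|Sat(E[a U EG p])| = |{0, 1, 2, 3, 6}| = 5.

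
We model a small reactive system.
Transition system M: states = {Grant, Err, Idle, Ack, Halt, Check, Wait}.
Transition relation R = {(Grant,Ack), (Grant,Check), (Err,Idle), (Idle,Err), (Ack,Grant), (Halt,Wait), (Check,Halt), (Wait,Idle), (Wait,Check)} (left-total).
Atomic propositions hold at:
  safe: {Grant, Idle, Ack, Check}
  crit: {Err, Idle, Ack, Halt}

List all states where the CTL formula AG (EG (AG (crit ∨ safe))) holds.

Sat(crit ∨ safe) = {Grant, Err, Idle, Ack, Halt, Check}
AG (crit ∨ safe): greatest fixpoint, start Z0 = {Grant, Err, Idle, Ack, Halt, Check}, keep only states in Sat with every successor in Z. Z1 = {Grant, Err, Idle, Ack, Check}; Z2 = {Grant, Err, Idle, Ack}; Z3 = {Err, Idle, Ack}; Z4 = {Err, Idle}; fixed.
Sat(AG (crit ∨ safe)) = {Err, Idle}
EG (AG (crit ∨ safe)): greatest fixpoint, start Z0 = {Err, Idle}, keep only states in Sat with some successor in Z. Already a fixed point.
Sat(EG (AG (crit ∨ safe))) = {Err, Idle}
AG (EG (AG (crit ∨ safe))): greatest fixpoint, start Z0 = {Err, Idle}, keep only states in Sat with every successor in Z. Already a fixed point.
Sat(AG (EG (AG (crit ∨ safe)))) = {Err, Idle}

{Err, Idle}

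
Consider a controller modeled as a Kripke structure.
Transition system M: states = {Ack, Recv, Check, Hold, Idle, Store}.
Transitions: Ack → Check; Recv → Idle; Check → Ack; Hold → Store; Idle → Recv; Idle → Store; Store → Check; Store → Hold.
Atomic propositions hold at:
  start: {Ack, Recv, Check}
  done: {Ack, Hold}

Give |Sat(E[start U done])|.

3

E[start U done]: least fixpoint, start Z0 = Sat(done) = {Ack, Hold}, add states in Sat(start) with some successor in Z. Z1 = {Ack, Check, Hold}; fixed.
Sat(E[start U done]) = {Ack, Check, Hold}
|Sat(E[start U done])| = |{Ack, Check, Hold}| = 3.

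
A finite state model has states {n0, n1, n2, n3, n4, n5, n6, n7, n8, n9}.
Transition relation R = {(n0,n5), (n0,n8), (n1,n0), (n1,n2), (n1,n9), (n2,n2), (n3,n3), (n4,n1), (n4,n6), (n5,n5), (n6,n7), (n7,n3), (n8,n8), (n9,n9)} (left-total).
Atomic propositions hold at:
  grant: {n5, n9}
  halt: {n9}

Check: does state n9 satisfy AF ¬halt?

No

Sat(¬halt) = {n0, n1, n2, n3, n4, n5, n6, n7, n8}
AF ¬halt: least fixpoint, start Z0 = {n0, n1, n2, n3, n4, n5, n6, n7, n8}, add states with every successor in Z. Already a fixed point.
Sat(AF ¬halt) = {n0, n1, n2, n3, n4, n5, n6, n7, n8}
n9 ∉ Sat(AF ¬halt) = {n0, n1, n2, n3, n4, n5, n6, n7, n8}, so the formula does not hold at n9.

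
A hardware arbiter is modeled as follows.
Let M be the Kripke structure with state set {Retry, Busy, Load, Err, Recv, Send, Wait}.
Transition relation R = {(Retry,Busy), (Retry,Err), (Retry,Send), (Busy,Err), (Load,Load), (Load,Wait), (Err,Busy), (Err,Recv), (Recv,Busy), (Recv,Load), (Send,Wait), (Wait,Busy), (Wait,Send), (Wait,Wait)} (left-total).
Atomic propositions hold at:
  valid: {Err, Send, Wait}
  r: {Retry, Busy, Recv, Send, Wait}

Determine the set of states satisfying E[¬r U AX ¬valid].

Sat(¬r) = {Load, Err}
Sat(¬valid) = {Retry, Busy, Load, Recv}
Sat(AX ¬valid) = {s : every successor in {Retry, Busy, Load, Recv}} = {Err, Recv}
E[¬r U AX ¬valid]: least fixpoint, start Z0 = Sat(AX ¬valid) = {Err, Recv}, add states in Sat(¬r) with some successor in Z. Already a fixed point.
Sat(E[¬r U AX ¬valid]) = {Err, Recv}

{Err, Recv}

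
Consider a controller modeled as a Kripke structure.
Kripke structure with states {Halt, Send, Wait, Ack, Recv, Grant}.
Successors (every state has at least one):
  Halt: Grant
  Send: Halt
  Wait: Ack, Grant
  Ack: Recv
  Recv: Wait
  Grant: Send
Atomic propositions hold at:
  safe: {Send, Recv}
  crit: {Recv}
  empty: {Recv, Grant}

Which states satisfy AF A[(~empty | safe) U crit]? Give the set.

{Ack, Recv}

Sat(~empty) = {Halt, Send, Wait, Ack}
Sat(~empty | safe) = {Halt, Send, Wait, Ack, Recv}
A[(~empty | safe) U crit]: least fixpoint, start Z0 = Sat(crit) = {Recv}, add states in Sat(~empty | safe) with every successor in Z. Z1 = {Ack, Recv}; fixed.
Sat(A[(~empty | safe) U crit]) = {Ack, Recv}
AF A[(~empty | safe) U crit]: least fixpoint, start Z0 = {Ack, Recv}, add states with every successor in Z. Already a fixed point.
Sat(AF A[(~empty | safe) U crit]) = {Ack, Recv}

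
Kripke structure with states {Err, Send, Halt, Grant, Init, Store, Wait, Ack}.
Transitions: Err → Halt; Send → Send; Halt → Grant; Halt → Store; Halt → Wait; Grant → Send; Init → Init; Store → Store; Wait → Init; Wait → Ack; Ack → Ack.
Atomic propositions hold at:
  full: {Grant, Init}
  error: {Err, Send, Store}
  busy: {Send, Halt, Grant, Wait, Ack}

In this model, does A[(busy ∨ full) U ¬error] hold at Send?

Sat(busy ∨ full) = {Send, Halt, Grant, Init, Wait, Ack}
Sat(¬error) = {Halt, Grant, Init, Wait, Ack}
A[(busy ∨ full) U ¬error]: least fixpoint, start Z0 = Sat(¬error) = {Halt, Grant, Init, Wait, Ack}, add states in Sat(busy ∨ full) with every successor in Z. Already a fixed point.
Sat(A[(busy ∨ full) U ¬error]) = {Halt, Grant, Init, Wait, Ack}
Send ∉ Sat(A[(busy ∨ full) U ¬error]) = {Halt, Grant, Init, Wait, Ack}, so the formula does not hold at Send.

No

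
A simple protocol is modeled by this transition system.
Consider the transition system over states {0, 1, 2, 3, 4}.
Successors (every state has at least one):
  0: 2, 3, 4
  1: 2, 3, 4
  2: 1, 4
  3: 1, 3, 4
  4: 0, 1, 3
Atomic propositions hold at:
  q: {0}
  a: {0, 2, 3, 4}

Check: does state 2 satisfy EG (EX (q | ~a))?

Sat(~a) = {1}
Sat(q | ~a) = {0, 1}
Sat(EX (q | ~a)) = {s : some successor in {0, 1}} = {2, 3, 4}
EG (EX (q | ~a)): greatest fixpoint, start Z0 = {2, 3, 4}, keep only states in Sat with some successor in Z. Already a fixed point.
Sat(EG (EX (q | ~a))) = {2, 3, 4}
2 ∈ Sat(EG (EX (q | ~a))) = {2, 3, 4}, so the formula holds at 2.

Yes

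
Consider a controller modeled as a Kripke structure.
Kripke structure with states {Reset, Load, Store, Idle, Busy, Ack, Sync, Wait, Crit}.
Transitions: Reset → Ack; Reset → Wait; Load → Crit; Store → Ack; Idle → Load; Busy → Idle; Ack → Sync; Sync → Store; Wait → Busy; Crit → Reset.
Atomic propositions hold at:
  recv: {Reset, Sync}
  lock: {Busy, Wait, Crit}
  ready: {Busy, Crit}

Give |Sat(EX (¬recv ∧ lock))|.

3

Sat(¬recv) = {Load, Store, Idle, Busy, Ack, Wait, Crit}
Sat(¬recv ∧ lock) = {Busy, Wait, Crit}
Sat(EX (¬recv ∧ lock)) = {s : some successor in {Busy, Wait, Crit}} = {Reset, Load, Wait}
|Sat(EX (¬recv ∧ lock))| = |{Reset, Load, Wait}| = 3.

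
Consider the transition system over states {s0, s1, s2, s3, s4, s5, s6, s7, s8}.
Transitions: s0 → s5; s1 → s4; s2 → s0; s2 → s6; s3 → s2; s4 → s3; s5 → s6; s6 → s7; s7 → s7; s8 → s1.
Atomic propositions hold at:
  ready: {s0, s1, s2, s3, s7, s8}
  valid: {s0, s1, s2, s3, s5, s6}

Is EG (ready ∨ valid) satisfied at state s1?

Sat(ready ∨ valid) = {s0, s1, s2, s3, s5, s6, s7, s8}
EG (ready ∨ valid): greatest fixpoint, start Z0 = {s0, s1, s2, s3, s5, s6, s7, s8}, keep only states in Sat with some successor in Z. Z1 = {s0, s2, s3, s5, s6, s7, s8}; Z2 = {s0, s2, s3, s5, s6, s7}; fixed.
Sat(EG (ready ∨ valid)) = {s0, s2, s3, s5, s6, s7}
s1 ∉ Sat(EG (ready ∨ valid)) = {s0, s2, s3, s5, s6, s7}, so the formula does not hold at s1.

No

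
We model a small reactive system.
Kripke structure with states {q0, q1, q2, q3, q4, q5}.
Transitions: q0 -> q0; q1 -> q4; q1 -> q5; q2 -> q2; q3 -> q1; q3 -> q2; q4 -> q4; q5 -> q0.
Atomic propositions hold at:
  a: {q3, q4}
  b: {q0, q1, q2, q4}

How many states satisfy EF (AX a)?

Sat(AX a) = {s : every successor in {q3, q4}} = {q4}
EF (AX a): least fixpoint, start Z0 = {q4}, add states with some successor in Z. Z1 = {q1, q4}; Z2 = {q1, q3, q4}; fixed.
Sat(EF (AX a)) = {q1, q3, q4}
|Sat(EF (AX a))| = |{q1, q3, q4}| = 3.

3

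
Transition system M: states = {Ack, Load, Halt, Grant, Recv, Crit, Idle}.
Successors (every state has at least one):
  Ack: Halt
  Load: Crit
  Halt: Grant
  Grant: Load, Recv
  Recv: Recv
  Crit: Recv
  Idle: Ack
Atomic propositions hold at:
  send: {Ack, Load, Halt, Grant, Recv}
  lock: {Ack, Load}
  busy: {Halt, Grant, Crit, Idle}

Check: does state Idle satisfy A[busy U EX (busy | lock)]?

Sat(busy | lock) = {Ack, Load, Halt, Grant, Crit, Idle}
Sat(EX (busy | lock)) = {s : some successor in {Ack, Load, Halt, Grant, Crit, Idle}} = {Ack, Load, Halt, Grant, Idle}
A[busy U EX (busy | lock)]: least fixpoint, start Z0 = Sat(EX (busy | lock)) = {Ack, Load, Halt, Grant, Idle}, add states in Sat(busy) with every successor in Z. Already a fixed point.
Sat(A[busy U EX (busy | lock)]) = {Ack, Load, Halt, Grant, Idle}
Idle ∈ Sat(A[busy U EX (busy | lock)]) = {Ack, Load, Halt, Grant, Idle}, so the formula holds at Idle.

Yes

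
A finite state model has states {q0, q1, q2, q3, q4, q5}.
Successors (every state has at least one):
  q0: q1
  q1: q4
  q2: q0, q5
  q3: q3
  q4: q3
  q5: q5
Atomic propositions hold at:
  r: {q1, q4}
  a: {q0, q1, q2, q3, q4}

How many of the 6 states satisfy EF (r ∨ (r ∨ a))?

5

Sat(r ∨ a) = {q0, q1, q2, q3, q4}
Sat(r ∨ (r ∨ a)) = {q0, q1, q2, q3, q4}
EF (r ∨ (r ∨ a)): least fixpoint, start Z0 = {q0, q1, q2, q3, q4}, add states with some successor in Z. Already a fixed point.
Sat(EF (r ∨ (r ∨ a))) = {q0, q1, q2, q3, q4}
|Sat(EF (r ∨ (r ∨ a)))| = |{q0, q1, q2, q3, q4}| = 5.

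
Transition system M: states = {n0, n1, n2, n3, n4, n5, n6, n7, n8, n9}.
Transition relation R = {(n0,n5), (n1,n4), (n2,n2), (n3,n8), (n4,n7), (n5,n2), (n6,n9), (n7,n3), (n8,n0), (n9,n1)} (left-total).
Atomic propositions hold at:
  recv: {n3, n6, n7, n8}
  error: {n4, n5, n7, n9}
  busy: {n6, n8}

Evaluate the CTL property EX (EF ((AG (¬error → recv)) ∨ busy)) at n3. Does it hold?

Sat(¬error) = {n0, n1, n2, n3, n6, n8}
Sat(¬error → recv) = {n3, n4, n5, n6, n7, n8, n9}
AG (¬error → recv): greatest fixpoint, start Z0 = {n3, n4, n5, n6, n7, n8, n9}, keep only states in Sat with every successor in Z. Z1 = {n3, n4, n6, n7}; Z2 = {n4, n7}; Z3 = {n4}; Z4 = ∅; fixed.
Sat(AG (¬error → recv)) = ∅
Sat((AG (¬error → recv)) ∨ busy) = {n6, n8}
EF ((AG (¬error → recv)) ∨ busy): least fixpoint, start Z0 = {n6, n8}, add states with some successor in Z. Z1 = {n3, n6, n8}; Z2 = {n3, n6, n7, n8}; Z3 = {n3, n4, n6, n7, n8}; Z4 = {n1, n3, n4, n6, n7, n8}; Z5 = {n1, n3, n4, n6, n7, n8, n9}; fixed.
Sat(EF ((AG (¬error → recv)) ∨ busy)) = {n1, n3, n4, n6, n7, n8, n9}
Sat(EX (EF ((AG (¬error → recv)) ∨ busy))) = {s : some successor in {n1, n3, n4, n6, n7, n8, n9}} = {n1, n3, n4, n6, n7, n9}
n3 ∈ Sat(EX (EF ((AG (¬error → recv)) ∨ busy))) = {n1, n3, n4, n6, n7, n9}, so the formula holds at n3.

Yes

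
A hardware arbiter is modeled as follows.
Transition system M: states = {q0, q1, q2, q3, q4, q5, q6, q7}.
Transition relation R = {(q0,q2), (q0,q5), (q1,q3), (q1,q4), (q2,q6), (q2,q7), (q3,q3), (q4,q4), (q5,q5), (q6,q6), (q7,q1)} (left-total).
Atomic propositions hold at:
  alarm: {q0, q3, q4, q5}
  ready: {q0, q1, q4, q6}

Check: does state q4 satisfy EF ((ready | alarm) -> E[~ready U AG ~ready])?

No

Sat(ready | alarm) = {q0, q1, q3, q4, q5, q6}
Sat(~ready) = {q2, q3, q5, q7}
AG ~ready: greatest fixpoint, start Z0 = {q2, q3, q5, q7}, keep only states in Sat with every successor in Z. Z1 = {q3, q5}; fixed.
Sat(AG ~ready) = {q3, q5}
E[~ready U AG ~ready]: least fixpoint, start Z0 = Sat(AG ~ready) = {q3, q5}, add states in Sat(~ready) with some successor in Z. Already a fixed point.
Sat(E[~ready U AG ~ready]) = {q3, q5}
Sat((ready | alarm) -> E[~ready U AG ~ready]) = {q2, q3, q5, q7}
EF ((ready | alarm) -> E[~ready U AG ~ready]): least fixpoint, start Z0 = {q2, q3, q5, q7}, add states with some successor in Z. Z1 = {q0, q1, q2, q3, q5, q7}; fixed.
Sat(EF ((ready | alarm) -> E[~ready U AG ~ready])) = {q0, q1, q2, q3, q5, q7}
q4 ∉ Sat(EF ((ready | alarm) -> E[~ready U AG ~ready])) = {q0, q1, q2, q3, q5, q7}, so the formula does not hold at q4.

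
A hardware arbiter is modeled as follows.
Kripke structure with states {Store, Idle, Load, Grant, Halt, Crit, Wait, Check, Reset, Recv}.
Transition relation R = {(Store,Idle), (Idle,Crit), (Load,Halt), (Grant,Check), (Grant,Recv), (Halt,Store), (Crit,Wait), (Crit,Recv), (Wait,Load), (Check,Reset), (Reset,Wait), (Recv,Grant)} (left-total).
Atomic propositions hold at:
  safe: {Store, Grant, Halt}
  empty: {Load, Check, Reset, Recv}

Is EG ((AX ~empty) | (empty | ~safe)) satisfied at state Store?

Yes

Sat(~empty) = {Store, Idle, Grant, Halt, Crit, Wait}
Sat(AX ~empty) = {s : every successor in {Store, Idle, Grant, Halt, Crit, Wait}} = {Store, Idle, Load, Halt, Reset, Recv}
Sat(~safe) = {Idle, Load, Crit, Wait, Check, Reset, Recv}
Sat(empty | ~safe) = {Idle, Load, Crit, Wait, Check, Reset, Recv}
Sat((AX ~empty) | (empty | ~safe)) = {Store, Idle, Load, Halt, Crit, Wait, Check, Reset, Recv}
EG ((AX ~empty) | (empty | ~safe)): greatest fixpoint, start Z0 = {Store, Idle, Load, Halt, Crit, Wait, Check, Reset, Recv}, keep only states in Sat with some successor in Z. Z1 = {Store, Idle, Load, Halt, Crit, Wait, Check, Reset}; fixed.
Sat(EG ((AX ~empty) | (empty | ~safe))) = {Store, Idle, Load, Halt, Crit, Wait, Check, Reset}
Store ∈ Sat(EG ((AX ~empty) | (empty | ~safe))) = {Store, Idle, Load, Halt, Crit, Wait, Check, Reset}, so the formula holds at Store.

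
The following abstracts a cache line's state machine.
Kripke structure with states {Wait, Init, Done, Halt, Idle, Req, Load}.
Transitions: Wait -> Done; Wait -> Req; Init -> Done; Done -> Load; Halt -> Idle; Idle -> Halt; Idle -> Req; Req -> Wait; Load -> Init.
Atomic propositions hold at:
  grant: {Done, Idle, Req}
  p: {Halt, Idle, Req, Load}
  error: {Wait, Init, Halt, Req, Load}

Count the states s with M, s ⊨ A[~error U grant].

3

Sat(~error) = {Done, Idle}
A[~error U grant]: least fixpoint, start Z0 = Sat(grant) = {Done, Idle, Req}, add states in Sat(~error) with every successor in Z. Already a fixed point.
Sat(A[~error U grant]) = {Done, Idle, Req}
|Sat(A[~error U grant])| = |{Done, Idle, Req}| = 3.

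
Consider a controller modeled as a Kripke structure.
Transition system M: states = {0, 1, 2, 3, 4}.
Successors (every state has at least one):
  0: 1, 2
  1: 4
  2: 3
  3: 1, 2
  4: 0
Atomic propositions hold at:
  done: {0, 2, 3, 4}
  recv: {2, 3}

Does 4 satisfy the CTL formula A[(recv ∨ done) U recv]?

No

Sat(recv ∨ done) = {0, 2, 3, 4}
A[(recv ∨ done) U recv]: least fixpoint, start Z0 = Sat(recv) = {2, 3}, add states in Sat(recv ∨ done) with every successor in Z. Already a fixed point.
Sat(A[(recv ∨ done) U recv]) = {2, 3}
4 ∉ Sat(A[(recv ∨ done) U recv]) = {2, 3}, so the formula does not hold at 4.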